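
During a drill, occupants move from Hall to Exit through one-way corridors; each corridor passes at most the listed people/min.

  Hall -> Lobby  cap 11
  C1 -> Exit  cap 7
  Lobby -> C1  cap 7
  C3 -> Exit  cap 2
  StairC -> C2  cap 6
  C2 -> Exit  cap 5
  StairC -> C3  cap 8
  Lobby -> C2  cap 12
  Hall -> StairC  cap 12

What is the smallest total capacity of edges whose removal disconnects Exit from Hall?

Augment Hall→StairC→C3→Exit: bottleneck 2, flow now 2.
Augment Hall→StairC→C2→Exit: bottleneck 5, flow now 7.
Augment Hall→Lobby→C1→Exit: bottleneck 7, flow now 14.
No augmenting path remains; maximum flow = 14.
By max-flow min-cut, the minimum cut capacity equals the max flow.
In the residual graph, reachable from Hall: {Hall, StairC, Lobby, C3, C2}.
Min-cut edges: Lobby→C1 (7), C3→Exit (2), C2→Exit (5); capacity 7 + 2 + 5 = 14.

14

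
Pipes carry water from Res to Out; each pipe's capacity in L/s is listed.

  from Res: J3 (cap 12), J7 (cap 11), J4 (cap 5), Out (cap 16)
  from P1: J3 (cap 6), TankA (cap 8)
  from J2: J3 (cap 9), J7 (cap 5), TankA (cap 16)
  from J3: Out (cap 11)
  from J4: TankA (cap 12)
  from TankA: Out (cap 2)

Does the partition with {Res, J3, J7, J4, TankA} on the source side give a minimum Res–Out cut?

Given cut capacity: 16 + 11 + 2 = 29.
Augment Res→Out: bottleneck 16, flow now 16.
Augment Res→J3→Out: bottleneck 11, flow now 27.
Augment Res→J4→TankA→Out: bottleneck 2, flow now 29.
No augmenting path remains; maximum flow = 29.
Cut capacity 29 equals the max flow, so it is a minimum cut.

Yes — it is a minimum cut (capacity 29).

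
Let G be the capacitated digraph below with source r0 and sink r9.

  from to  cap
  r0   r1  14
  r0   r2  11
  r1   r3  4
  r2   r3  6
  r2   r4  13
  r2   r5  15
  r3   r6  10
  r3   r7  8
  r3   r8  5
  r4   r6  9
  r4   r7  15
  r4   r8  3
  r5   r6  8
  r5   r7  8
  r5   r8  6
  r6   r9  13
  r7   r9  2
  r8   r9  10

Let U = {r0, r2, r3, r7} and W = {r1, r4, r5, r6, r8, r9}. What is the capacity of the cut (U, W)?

59

Edges leaving {r0, r2, r3, r7}: r0→r1 (14), r2→r4 (13), r2→r5 (15), r3→r6 (10), r3→r8 (5), r7→r9 (2).
Cut capacity = 14 + 13 + 15 + 10 + 5 + 2 = 59.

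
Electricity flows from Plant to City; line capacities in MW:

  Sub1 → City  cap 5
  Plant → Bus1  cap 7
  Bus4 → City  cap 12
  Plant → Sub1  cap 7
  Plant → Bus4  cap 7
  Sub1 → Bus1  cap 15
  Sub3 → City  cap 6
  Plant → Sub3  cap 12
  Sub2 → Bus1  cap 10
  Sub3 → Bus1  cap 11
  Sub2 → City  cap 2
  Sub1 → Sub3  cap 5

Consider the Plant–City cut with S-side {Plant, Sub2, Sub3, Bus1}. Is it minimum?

Given cut capacity: 7 + 7 + 2 + 6 = 22.
Augment Plant→Sub1→City: bottleneck 5, flow now 5.
Augment Plant→Sub3→City: bottleneck 6, flow now 11.
Augment Plant→Bus4→City: bottleneck 7, flow now 18.
No augmenting path remains; maximum flow = 18.
In the residual graph, reachable from Plant: {Plant, Sub1, Sub3, Bus1}.
Min-cut edges: Plant→Bus4 (7), Sub1→City (5), Sub3→City (6); capacity 7 + 5 + 6 = 18.
Cut capacity 22 exceeds the max flow 18, so it is not minimum.

No — its capacity is 22, but the minimum cut has capacity 18.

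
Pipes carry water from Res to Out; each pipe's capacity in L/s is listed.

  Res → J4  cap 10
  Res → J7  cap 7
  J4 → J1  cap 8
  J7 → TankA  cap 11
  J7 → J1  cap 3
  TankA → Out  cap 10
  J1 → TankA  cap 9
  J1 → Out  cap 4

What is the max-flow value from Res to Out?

14

Augment Res→J4→J1→Out: bottleneck 4, flow now 4.
Augment Res→J7→TankA→Out: bottleneck 7, flow now 11.
Augment Res→J4→J1→TankA→Out: bottleneck 3, flow now 14.
No augmenting path remains; maximum flow = 14.
In the residual graph, reachable from Res: {Res, J4, J7, TankA, J1}.
Min-cut edges: TankA→Out (10), J1→Out (4); capacity 10 + 4 = 14.
This cut is saturated, so no flow can exceed 14.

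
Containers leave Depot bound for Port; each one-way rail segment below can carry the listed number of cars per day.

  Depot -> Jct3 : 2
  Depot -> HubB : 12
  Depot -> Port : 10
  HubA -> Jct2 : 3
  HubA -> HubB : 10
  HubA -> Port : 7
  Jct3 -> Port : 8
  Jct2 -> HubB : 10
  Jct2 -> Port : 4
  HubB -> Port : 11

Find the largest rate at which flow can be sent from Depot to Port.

23

Augment Depot→Port: bottleneck 10, flow now 10.
Augment Depot→Jct3→Port: bottleneck 2, flow now 12.
Augment Depot→HubB→Port: bottleneck 11, flow now 23.
No augmenting path remains; maximum flow = 23.
In the residual graph, reachable from Depot: {Depot, HubB}.
Min-cut edges: Depot→Jct3 (2), Depot→Port (10), HubB→Port (11); capacity 2 + 10 + 11 = 23.
This cut is saturated, so no flow can exceed 23.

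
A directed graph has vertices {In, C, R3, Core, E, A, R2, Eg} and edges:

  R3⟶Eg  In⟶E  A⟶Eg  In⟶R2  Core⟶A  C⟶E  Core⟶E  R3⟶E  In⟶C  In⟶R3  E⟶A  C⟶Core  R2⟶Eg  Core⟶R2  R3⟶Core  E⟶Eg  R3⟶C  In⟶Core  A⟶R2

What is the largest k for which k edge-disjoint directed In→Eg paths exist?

Assign every edge capacity 1; by Menger, the answer equals the max flow.
Path In→R3→Eg (+1); total 1.
Path In→E→Eg (+1); total 2.
Path In→R2→Eg (+1); total 3.
Path In→Core→A→Eg (+1); total 4.
No residual In→Eg path; max flow = 4.
Certifying cut of size 4: {A→Eg, E→Eg, In→R3, R2→Eg}.

4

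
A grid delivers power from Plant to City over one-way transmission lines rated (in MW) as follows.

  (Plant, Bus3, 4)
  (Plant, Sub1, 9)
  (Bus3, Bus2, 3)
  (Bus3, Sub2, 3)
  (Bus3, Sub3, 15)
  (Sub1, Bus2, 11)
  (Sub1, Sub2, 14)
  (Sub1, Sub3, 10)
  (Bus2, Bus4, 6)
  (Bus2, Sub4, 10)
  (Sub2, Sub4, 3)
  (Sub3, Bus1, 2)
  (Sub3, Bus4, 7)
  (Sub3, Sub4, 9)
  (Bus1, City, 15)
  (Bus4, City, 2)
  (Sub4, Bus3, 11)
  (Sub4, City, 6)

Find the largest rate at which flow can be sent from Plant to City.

10

Augment Plant→Bus3→Bus2→Bus4→City: bottleneck 2, flow now 2.
Augment Plant→Bus3→Bus2→Sub4→City: bottleneck 1, flow now 3.
Augment Plant→Bus3→Sub2→Sub4→City: bottleneck 1, flow now 4.
Augment Plant→Sub1→Bus2→Sub4→City: bottleneck 4, flow now 8.
Augment Plant→Sub1→Sub3→Bus1→City: bottleneck 2, flow now 10.
No augmenting path remains; maximum flow = 10.
In the residual graph, reachable from Plant: {Plant, Bus3, Sub1, Bus2, Sub2, Sub3, Bus4, Sub4}.
Min-cut edges: Sub3→Bus1 (2), Bus4→City (2), Sub4→City (6); capacity 2 + 2 + 6 = 10.
This cut is saturated, so no flow can exceed 10.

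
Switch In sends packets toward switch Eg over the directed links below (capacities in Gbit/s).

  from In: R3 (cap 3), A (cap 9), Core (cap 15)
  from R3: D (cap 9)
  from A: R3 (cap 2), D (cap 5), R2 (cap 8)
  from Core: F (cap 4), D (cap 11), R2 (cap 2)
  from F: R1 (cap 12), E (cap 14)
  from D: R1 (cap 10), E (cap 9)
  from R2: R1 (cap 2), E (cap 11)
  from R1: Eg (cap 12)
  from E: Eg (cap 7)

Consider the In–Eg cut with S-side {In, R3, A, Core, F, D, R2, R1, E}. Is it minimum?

Given cut capacity: 12 + 7 = 19.
Augment In→R3→D→R1→Eg: bottleneck 3, flow now 3.
Augment In→A→D→R1→Eg: bottleneck 5, flow now 8.
Augment In→A→R2→R1→Eg: bottleneck 2, flow now 10.
Augment In→A→R2→E→Eg: bottleneck 2, flow now 12.
Augment In→Core→F→R1→Eg: bottleneck 2, flow now 14.
Augment In→Core→F→E→Eg: bottleneck 2, flow now 16.
Augment In→Core→D→E→Eg: bottleneck 3, flow now 19.
No augmenting path remains; maximum flow = 19.
Cut capacity 19 equals the max flow, so it is a minimum cut.

Yes — it is a minimum cut (capacity 19).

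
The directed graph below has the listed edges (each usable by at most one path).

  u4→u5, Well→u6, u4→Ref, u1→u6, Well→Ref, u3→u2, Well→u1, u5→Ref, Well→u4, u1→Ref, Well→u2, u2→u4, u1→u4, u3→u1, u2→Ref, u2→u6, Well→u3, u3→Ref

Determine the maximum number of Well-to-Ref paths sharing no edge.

5

Assign every edge capacity 1; by Menger, the answer equals the max flow.
Path Well→Ref (+1); total 1.
Path Well→u1→Ref (+1); total 2.
Path Well→u2→Ref (+1); total 3.
Path Well→u3→Ref (+1); total 4.
Path Well→u4→Ref (+1); total 5.
No residual Well→Ref path; max flow = 5.
Certifying cut of size 5: {Well→Ref, Well→u1, Well→u2, Well→u3, Well→u4}.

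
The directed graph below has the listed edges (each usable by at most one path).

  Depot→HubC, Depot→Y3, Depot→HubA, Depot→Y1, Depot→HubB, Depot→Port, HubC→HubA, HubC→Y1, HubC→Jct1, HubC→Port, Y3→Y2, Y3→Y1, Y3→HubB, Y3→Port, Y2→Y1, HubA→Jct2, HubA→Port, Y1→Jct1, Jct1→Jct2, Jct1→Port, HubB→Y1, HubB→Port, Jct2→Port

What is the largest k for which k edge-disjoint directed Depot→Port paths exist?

6

Assign every edge capacity 1; by Menger, the answer equals the max flow.
Path Depot→Port (+1); total 1.
Path Depot→HubC→Port (+1); total 2.
Path Depot→Y3→Port (+1); total 3.
Path Depot→HubA→Port (+1); total 4.
Path Depot→HubB→Port (+1); total 5.
Path Depot→Y1→Jct1→Port (+1); total 6.
No residual Depot→Port path; max flow = 6.
Certifying cut of size 6: {Depot→HubA, Depot→HubB, Depot→HubC, Depot→Port, Depot→Y1, Depot→Y3}.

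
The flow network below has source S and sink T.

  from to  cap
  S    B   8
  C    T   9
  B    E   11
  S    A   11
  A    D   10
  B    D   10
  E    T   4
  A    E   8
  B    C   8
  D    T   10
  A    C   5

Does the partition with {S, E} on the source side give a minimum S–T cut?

Given cut capacity: 11 + 8 + 4 = 23.
Augment S→A→C→T: bottleneck 5, flow now 5.
Augment S→A→D→T: bottleneck 6, flow now 11.
Augment S→B→C→T: bottleneck 4, flow now 15.
Augment S→B→D→T: bottleneck 4, flow now 19.
No augmenting path remains; maximum flow = 19.
In the residual graph, reachable from S: {S}.
Min-cut edges: S→A (11), S→B (8); capacity 11 + 8 = 19.
Cut capacity 23 exceeds the max flow 19, so it is not minimum.

No — its capacity is 23, but the minimum cut has capacity 19.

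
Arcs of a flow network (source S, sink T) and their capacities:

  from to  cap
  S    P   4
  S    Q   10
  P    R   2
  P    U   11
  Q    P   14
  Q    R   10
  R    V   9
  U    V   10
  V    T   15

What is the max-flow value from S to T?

14

Augment S→P→R→V→T: bottleneck 2, flow now 2.
Augment S→P→U→V→T: bottleneck 2, flow now 4.
Augment S→Q→R→V→T: bottleneck 7, flow now 11.
Augment S→Q→P→U→V→T: bottleneck 3, flow now 14.
No augmenting path remains; maximum flow = 14.
In the residual graph, reachable from S: {S}.
Min-cut edges: S→P (4), S→Q (10); capacity 4 + 10 = 14.
This cut is saturated, so no flow can exceed 14.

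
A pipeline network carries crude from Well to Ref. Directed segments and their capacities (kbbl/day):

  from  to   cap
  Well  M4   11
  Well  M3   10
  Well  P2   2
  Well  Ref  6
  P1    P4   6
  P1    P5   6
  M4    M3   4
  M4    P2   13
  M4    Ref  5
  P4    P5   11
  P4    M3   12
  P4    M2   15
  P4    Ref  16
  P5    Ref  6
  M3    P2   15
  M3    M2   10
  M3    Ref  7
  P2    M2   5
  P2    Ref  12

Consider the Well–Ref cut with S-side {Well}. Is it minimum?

Yes — it is a minimum cut (capacity 29).

Given cut capacity: 11 + 10 + 2 + 6 = 29.
Augment Well→Ref: bottleneck 6, flow now 6.
Augment Well→M4→Ref: bottleneck 5, flow now 11.
Augment Well→M3→Ref: bottleneck 7, flow now 18.
Augment Well→P2→Ref: bottleneck 2, flow now 20.
Augment Well→M4→P2→Ref: bottleneck 6, flow now 26.
Augment Well→M3→P2→Ref: bottleneck 3, flow now 29.
No augmenting path remains; maximum flow = 29.
Cut capacity 29 equals the max flow, so it is a minimum cut.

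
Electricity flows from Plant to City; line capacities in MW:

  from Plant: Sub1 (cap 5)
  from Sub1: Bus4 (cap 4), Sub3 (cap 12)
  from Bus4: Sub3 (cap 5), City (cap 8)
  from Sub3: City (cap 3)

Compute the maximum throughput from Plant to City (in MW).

Augment Plant→Sub1→Bus4→City: bottleneck 4, flow now 4.
Augment Plant→Sub1→Sub3→City: bottleneck 1, flow now 5.
No augmenting path remains; maximum flow = 5.
In the residual graph, reachable from Plant: {Plant}.
Min-cut edges: Plant→Sub1 (5); capacity 5 = 5.
This cut is saturated, so no flow can exceed 5.

5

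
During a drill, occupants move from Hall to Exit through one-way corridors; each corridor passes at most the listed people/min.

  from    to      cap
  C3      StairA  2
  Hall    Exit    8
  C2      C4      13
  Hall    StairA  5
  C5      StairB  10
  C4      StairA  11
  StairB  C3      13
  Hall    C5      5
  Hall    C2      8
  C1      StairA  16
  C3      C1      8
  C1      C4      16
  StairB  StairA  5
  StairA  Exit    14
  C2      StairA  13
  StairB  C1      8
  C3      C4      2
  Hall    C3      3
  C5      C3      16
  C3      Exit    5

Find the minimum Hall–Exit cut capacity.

Augment Hall→Exit: bottleneck 8, flow now 8.
Augment Hall→C3→Exit: bottleneck 3, flow now 11.
Augment Hall→StairA→Exit: bottleneck 5, flow now 16.
Augment Hall→C2→StairA→Exit: bottleneck 8, flow now 24.
Augment Hall→C5→C3→Exit: bottleneck 2, flow now 26.
Augment Hall→C5→StairB→StairA→Exit: bottleneck 1, flow now 27.
No augmenting path remains; maximum flow = 27.
By max-flow min-cut, the minimum cut capacity equals the max flow.
In the residual graph, reachable from Hall: {Hall, C2, C5, StairB, C3, C1, C4, StairA}.
Min-cut edges: Hall→Exit (8), C3→Exit (5), StairA→Exit (14); capacity 8 + 5 + 14 = 27.

27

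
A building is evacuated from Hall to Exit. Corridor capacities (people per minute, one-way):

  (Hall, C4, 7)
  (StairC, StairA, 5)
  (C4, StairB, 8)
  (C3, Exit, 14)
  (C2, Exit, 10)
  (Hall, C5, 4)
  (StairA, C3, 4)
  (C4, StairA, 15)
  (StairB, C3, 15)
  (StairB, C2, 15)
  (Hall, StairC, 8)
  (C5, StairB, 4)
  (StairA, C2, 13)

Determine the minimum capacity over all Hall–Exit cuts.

Augment Hall→C4→StairA→C2→Exit: bottleneck 7, flow now 7.
Augment Hall→StairC→StairA→C2→Exit: bottleneck 3, flow now 10.
Augment Hall→StairC→StairA→C3→Exit: bottleneck 2, flow now 12.
Augment Hall→C5→StairB→C3→Exit: bottleneck 4, flow now 16.
No augmenting path remains; maximum flow = 16.
By max-flow min-cut, the minimum cut capacity equals the max flow.
In the residual graph, reachable from Hall: {Hall, StairC}.
Min-cut edges: Hall→C4 (7), Hall→C5 (4), StairC→StairA (5); capacity 7 + 4 + 5 = 16.

16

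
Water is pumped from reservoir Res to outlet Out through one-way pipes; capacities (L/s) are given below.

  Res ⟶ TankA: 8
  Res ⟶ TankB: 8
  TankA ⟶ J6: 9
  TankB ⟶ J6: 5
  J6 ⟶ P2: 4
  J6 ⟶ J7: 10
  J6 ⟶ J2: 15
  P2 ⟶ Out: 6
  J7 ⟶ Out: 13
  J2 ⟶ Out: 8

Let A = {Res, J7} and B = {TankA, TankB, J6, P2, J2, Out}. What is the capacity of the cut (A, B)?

Edges leaving {Res, J7}: Res→TankA (8), Res→TankB (8), J7→Out (13).
Cut capacity = 8 + 8 + 13 = 29.

29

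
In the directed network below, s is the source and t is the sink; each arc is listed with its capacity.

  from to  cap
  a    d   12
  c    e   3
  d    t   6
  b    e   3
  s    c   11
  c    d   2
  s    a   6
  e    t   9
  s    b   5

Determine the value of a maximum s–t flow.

12

Augment s→a→d→t: bottleneck 6, flow now 6.
Augment s→b→e→t: bottleneck 3, flow now 9.
Augment s→c→e→t: bottleneck 3, flow now 12.
No augmenting path remains; maximum flow = 12.
In the residual graph, reachable from s: {s, a, b, c, d}.
Min-cut edges: b→e (3), c→e (3), d→t (6); capacity 3 + 3 + 6 = 12.
This cut is saturated, so no flow can exceed 12.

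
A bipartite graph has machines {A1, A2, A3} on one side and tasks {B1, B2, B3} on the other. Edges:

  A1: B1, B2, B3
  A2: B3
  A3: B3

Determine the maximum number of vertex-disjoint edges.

Unit-capacity flow: source→left, listed edges, right→sink; max matching = max flow.
Augmenting path A1→B1 (+1); matched 1.
Augmenting path A2→B3 (+1); matched 2.
No augmenting path remains; maximum matching = 2.
König certificate: {A1, B3} is a vertex cover of size 2 (every listed pair touches it), so no matching can be larger.

2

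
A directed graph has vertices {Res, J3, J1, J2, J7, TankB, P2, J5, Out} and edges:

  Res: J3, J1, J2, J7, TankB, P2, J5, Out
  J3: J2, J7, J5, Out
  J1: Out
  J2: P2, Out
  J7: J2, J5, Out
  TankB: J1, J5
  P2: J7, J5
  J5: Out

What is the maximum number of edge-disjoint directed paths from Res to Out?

Assign every edge capacity 1; by Menger, the answer equals the max flow.
Path Res→Out (+1); total 1.
Path Res→J3→Out (+1); total 2.
Path Res→J1→Out (+1); total 3.
Path Res→J2→Out (+1); total 4.
Path Res→J7→Out (+1); total 5.
Path Res→J5→Out (+1); total 6.
No residual Res→Out path; max flow = 6.
Certifying cut of size 6: {J1→Out, J2→Out, J5→Out, J7→Out, Res→J3, Res→Out}.

6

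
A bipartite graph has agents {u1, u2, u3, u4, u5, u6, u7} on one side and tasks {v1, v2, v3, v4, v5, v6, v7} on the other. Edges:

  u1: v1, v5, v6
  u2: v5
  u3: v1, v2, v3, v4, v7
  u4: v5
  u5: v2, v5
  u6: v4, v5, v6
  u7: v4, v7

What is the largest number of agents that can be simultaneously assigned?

Unit-capacity flow: source→left, listed edges, right→sink; max matching = max flow.
Augmenting path u1→v1 (+1); matched 1.
Augmenting path u2→v5 (+1); matched 2.
Augmenting path u3→v2 (+1); matched 3.
Augmenting path u6→v4 (+1); matched 4.
Augmenting path u7→v7 (+1); matched 5.
Augmenting path u5→v2→u3→v3 (+1); matched 6.
No augmenting path remains; maximum matching = 6.
König certificate: {u1, u3, u5, u6, u7, v5} is a vertex cover of size 6 (every listed pair touches it), so no matching can be larger.

6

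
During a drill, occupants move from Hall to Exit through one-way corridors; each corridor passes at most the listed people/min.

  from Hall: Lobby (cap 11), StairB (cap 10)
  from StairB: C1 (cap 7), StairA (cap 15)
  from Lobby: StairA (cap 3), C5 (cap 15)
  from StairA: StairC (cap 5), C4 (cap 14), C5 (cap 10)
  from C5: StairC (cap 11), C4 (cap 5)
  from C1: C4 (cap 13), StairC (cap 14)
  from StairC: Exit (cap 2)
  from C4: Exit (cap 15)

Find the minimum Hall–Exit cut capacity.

Augment Hall→StairB→StairA→StairC→Exit: bottleneck 2, flow now 2.
Augment Hall→StairB→StairA→C4→Exit: bottleneck 8, flow now 10.
Augment Hall→Lobby→StairA→C4→Exit: bottleneck 3, flow now 13.
Augment Hall→Lobby→C5→C4→Exit: bottleneck 4, flow now 17.
No augmenting path remains; maximum flow = 17.
By max-flow min-cut, the minimum cut capacity equals the max flow.
In the residual graph, reachable from Hall: {Hall, StairB, Lobby, StairA, C5, C1, StairC, C4}.
Min-cut edges: StairC→Exit (2), C4→Exit (15); capacity 2 + 15 = 17.

17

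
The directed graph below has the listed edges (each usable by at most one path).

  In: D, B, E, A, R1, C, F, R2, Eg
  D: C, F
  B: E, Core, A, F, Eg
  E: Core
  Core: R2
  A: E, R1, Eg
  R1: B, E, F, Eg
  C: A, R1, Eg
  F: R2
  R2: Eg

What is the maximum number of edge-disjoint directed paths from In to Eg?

Assign every edge capacity 1; by Menger, the answer equals the max flow.
Path In→Eg (+1); total 1.
Path In→B→Eg (+1); total 2.
Path In→A→Eg (+1); total 3.
Path In→R1→Eg (+1); total 4.
Path In→C→Eg (+1); total 5.
Path In→R2→Eg (+1); total 6.
No residual In→Eg path; max flow = 6.
Certifying cut of size 6: {A→Eg, B→Eg, C→Eg, In→Eg, R1→Eg, R2→Eg}.

6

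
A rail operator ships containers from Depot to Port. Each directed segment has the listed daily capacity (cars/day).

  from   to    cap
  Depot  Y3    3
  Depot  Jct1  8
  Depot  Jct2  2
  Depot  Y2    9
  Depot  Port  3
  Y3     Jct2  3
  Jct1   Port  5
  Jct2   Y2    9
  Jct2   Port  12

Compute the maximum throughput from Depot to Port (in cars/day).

Augment Depot→Port: bottleneck 3, flow now 3.
Augment Depot→Jct1→Port: bottleneck 5, flow now 8.
Augment Depot→Jct2→Port: bottleneck 2, flow now 10.
Augment Depot→Y3→Jct2→Port: bottleneck 3, flow now 13.
No augmenting path remains; maximum flow = 13.
In the residual graph, reachable from Depot: {Depot, Jct1, Y2}.
Min-cut edges: Depot→Y3 (3), Depot→Jct2 (2), Depot→Port (3), Jct1→Port (5); capacity 3 + 2 + 3 + 5 = 13.
This cut is saturated, so no flow can exceed 13.

13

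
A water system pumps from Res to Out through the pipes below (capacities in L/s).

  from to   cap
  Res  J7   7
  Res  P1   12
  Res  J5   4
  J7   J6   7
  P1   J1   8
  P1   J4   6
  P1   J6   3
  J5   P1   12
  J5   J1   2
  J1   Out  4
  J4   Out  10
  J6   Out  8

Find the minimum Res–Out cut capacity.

18

Augment Res→J7→J6→Out: bottleneck 7, flow now 7.
Augment Res→P1→J1→Out: bottleneck 4, flow now 11.
Augment Res→P1→J4→Out: bottleneck 6, flow now 17.
Augment Res→P1→J6→Out: bottleneck 1, flow now 18.
No augmenting path remains; maximum flow = 18.
By max-flow min-cut, the minimum cut capacity equals the max flow.
In the residual graph, reachable from Res: {Res, J7, P1, J5, J1, J6}.
Min-cut edges: P1→J4 (6), J1→Out (4), J6→Out (8); capacity 6 + 4 + 8 = 18.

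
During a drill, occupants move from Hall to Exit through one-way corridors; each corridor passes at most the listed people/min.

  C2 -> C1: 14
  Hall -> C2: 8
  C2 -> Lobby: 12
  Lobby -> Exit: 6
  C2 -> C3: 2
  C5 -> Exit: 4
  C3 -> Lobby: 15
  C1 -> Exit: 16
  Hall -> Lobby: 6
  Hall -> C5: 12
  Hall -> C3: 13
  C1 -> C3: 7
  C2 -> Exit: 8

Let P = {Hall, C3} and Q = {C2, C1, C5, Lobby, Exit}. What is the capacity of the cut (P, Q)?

41

Edges leaving {Hall, C3}: Hall→C2 (8), Hall→C5 (12), Hall→Lobby (6), C3→Lobby (15).
Cut capacity = 8 + 12 + 6 + 15 = 41.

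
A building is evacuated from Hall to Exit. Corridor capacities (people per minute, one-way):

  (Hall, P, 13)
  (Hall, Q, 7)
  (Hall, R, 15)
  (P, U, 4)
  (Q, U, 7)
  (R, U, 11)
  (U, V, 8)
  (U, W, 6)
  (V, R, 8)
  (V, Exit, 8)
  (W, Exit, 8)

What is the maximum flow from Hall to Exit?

Augment Hall→P→U→V→Exit: bottleneck 4, flow now 4.
Augment Hall→Q→U→V→Exit: bottleneck 4, flow now 8.
Augment Hall→Q→U→W→Exit: bottleneck 3, flow now 11.
Augment Hall→R→U→W→Exit: bottleneck 3, flow now 14.
No augmenting path remains; maximum flow = 14.
In the residual graph, reachable from Hall: {Hall, P, Q, R, U}.
Min-cut edges: U→V (8), U→W (6); capacity 8 + 6 = 14.
This cut is saturated, so no flow can exceed 14.

14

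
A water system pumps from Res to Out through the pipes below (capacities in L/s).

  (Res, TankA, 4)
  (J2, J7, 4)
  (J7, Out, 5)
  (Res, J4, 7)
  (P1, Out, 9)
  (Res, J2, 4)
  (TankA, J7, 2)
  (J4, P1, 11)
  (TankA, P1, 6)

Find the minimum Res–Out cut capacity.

14

Augment Res→TankA→P1→Out: bottleneck 4, flow now 4.
Augment Res→J4→P1→Out: bottleneck 5, flow now 9.
Augment Res→J2→J7→Out: bottleneck 4, flow now 13.
Augment Res→J4→P1→TankA→J7→Out: bottleneck 1, flow now 14. (uses reverse residual edge)
No augmenting path remains; maximum flow = 14.
By max-flow min-cut, the minimum cut capacity equals the max flow.
In the residual graph, reachable from Res: {Res, TankA, J4, J2, P1, J7}.
Min-cut edges: P1→Out (9), J7→Out (5); capacity 9 + 5 = 14.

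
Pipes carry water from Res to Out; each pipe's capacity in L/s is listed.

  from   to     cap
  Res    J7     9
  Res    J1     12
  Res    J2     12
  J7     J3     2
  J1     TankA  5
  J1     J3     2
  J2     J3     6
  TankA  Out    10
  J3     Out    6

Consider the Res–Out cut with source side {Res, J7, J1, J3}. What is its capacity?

23

Edges leaving {Res, J7, J1, J3}: Res→J2 (12), J1→TankA (5), J3→Out (6).
Cut capacity = 12 + 5 + 6 = 23.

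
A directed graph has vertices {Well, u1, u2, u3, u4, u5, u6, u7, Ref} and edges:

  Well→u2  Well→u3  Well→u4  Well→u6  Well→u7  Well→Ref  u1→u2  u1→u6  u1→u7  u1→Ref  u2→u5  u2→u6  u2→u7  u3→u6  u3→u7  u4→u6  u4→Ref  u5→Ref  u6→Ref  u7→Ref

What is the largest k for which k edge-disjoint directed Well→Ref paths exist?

5

Assign every edge capacity 1; by Menger, the answer equals the max flow.
Path Well→Ref (+1); total 1.
Path Well→u4→Ref (+1); total 2.
Path Well→u6→Ref (+1); total 3.
Path Well→u7→Ref (+1); total 4.
Path Well→u2→u5→Ref (+1); total 5.
No residual Well→Ref path; max flow = 5.
Certifying cut of size 5: {Well→Ref, Well→u2, Well→u4, u6→Ref, u7→Ref}.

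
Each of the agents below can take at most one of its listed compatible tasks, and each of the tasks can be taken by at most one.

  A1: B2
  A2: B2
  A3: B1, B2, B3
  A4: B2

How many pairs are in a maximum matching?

2

Unit-capacity flow: source→left, listed edges, right→sink; max matching = max flow.
Augmenting path A1→B2 (+1); matched 1.
Augmenting path A3→B1 (+1); matched 2.
No augmenting path remains; maximum matching = 2.
König certificate: {A3, B2} is a vertex cover of size 2 (every listed pair touches it), so no matching can be larger.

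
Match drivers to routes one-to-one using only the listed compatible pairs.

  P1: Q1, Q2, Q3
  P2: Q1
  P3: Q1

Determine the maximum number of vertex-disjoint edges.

2

Unit-capacity flow: source→left, listed edges, right→sink; max matching = max flow.
Augmenting path P1→Q1 (+1); matched 1.
Augmenting path P2→Q1→P1→Q2 (+1); matched 2.
No augmenting path remains; maximum matching = 2.
König certificate: {P1, Q1} is a vertex cover of size 2 (every listed pair touches it), so no matching can be larger.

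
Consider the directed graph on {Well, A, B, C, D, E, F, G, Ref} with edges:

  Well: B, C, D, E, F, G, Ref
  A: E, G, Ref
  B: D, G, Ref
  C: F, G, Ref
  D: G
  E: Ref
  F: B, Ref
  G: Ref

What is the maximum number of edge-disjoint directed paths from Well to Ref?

Assign every edge capacity 1; by Menger, the answer equals the max flow.
Path Well→Ref (+1); total 1.
Path Well→B→Ref (+1); total 2.
Path Well→C→Ref (+1); total 3.
Path Well→E→Ref (+1); total 4.
Path Well→F→Ref (+1); total 5.
Path Well→G→Ref (+1); total 6.
No residual Well→Ref path; max flow = 6.
Certifying cut of size 6: {G→Ref, Well→B, Well→C, Well→E, Well→F, Well→Ref}.

6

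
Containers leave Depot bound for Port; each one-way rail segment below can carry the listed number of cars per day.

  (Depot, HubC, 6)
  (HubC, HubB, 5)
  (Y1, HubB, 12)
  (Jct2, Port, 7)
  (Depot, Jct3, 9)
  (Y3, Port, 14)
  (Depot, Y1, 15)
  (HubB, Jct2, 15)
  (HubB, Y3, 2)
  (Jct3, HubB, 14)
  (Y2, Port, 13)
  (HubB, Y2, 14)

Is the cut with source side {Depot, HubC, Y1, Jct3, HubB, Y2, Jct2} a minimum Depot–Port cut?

Yes — it is a minimum cut (capacity 22).

Given cut capacity: 2 + 13 + 7 = 22.
Augment Depot→HubC→HubB→Y2→Port: bottleneck 5, flow now 5.
Augment Depot→Y1→HubB→Y2→Port: bottleneck 8, flow now 13.
Augment Depot→Y1→HubB→Jct2→Port: bottleneck 4, flow now 17.
Augment Depot→Jct3→HubB→Jct2→Port: bottleneck 3, flow now 20.
Augment Depot→Jct3→HubB→Y3→Port: bottleneck 2, flow now 22.
No augmenting path remains; maximum flow = 22.
Cut capacity 22 equals the max flow, so it is a minimum cut.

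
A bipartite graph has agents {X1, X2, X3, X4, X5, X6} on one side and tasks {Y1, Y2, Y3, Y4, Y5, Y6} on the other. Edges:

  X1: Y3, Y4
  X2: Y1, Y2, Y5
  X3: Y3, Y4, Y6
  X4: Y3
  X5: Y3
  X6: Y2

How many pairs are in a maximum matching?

Unit-capacity flow: source→left, listed edges, right→sink; max matching = max flow.
Augmenting path X1→Y3 (+1); matched 1.
Augmenting path X2→Y1 (+1); matched 2.
Augmenting path X3→Y4 (+1); matched 3.
Augmenting path X6→Y2 (+1); matched 4.
Augmenting path X4→Y3→X1→Y4→X3→Y6 (+1); matched 5.
No augmenting path remains; maximum matching = 5.
König certificate: {X1, X2, X3, X6, Y3} is a vertex cover of size 5 (every listed pair touches it), so no matching can be larger.

5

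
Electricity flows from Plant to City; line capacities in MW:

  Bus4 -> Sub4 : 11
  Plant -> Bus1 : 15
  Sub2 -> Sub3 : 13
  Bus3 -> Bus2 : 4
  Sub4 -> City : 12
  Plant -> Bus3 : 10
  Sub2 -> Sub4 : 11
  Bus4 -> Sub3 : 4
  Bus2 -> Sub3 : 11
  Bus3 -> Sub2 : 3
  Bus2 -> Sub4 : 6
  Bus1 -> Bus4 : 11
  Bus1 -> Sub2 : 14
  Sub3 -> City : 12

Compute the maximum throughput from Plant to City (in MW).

22

Augment Plant→Bus3→Sub2→Sub3→City: bottleneck 3, flow now 3.
Augment Plant→Bus3→Bus2→Sub3→City: bottleneck 4, flow now 7.
Augment Plant→Bus1→Sub2→Sub3→City: bottleneck 5, flow now 12.
Augment Plant→Bus1→Sub2→Sub4→City: bottleneck 9, flow now 21.
Augment Plant→Bus1→Bus4→Sub4→City: bottleneck 1, flow now 22.
No augmenting path remains; maximum flow = 22.
In the residual graph, reachable from Plant: {Plant, Bus3}.
Min-cut edges: Plant→Bus1 (15), Bus3→Sub2 (3), Bus3→Bus2 (4); capacity 15 + 3 + 4 = 22.
This cut is saturated, so no flow can exceed 22.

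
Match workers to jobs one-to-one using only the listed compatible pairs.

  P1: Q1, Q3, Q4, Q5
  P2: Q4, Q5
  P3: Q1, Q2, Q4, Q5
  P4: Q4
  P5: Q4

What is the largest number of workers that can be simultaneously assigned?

4

Unit-capacity flow: source→left, listed edges, right→sink; max matching = max flow.
Augmenting path P1→Q1 (+1); matched 1.
Augmenting path P2→Q4 (+1); matched 2.
Augmenting path P3→Q2 (+1); matched 3.
Augmenting path P4→Q4→P2→Q5 (+1); matched 4.
No augmenting path remains; maximum matching = 4.
König certificate: {P1, P2, P3, Q4} is a vertex cover of size 4 (every listed pair touches it), so no matching can be larger.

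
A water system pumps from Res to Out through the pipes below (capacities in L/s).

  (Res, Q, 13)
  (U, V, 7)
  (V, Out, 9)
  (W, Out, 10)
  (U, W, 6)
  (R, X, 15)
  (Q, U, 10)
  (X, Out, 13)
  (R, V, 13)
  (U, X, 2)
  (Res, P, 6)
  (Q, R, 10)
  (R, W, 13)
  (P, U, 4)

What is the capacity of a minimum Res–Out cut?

Augment Res→P→U→V→Out: bottleneck 4, flow now 4.
Augment Res→Q→R→V→Out: bottleneck 5, flow now 9.
Augment Res→Q→R→W→Out: bottleneck 5, flow now 14.
Augment Res→Q→U→W→Out: bottleneck 3, flow now 17.
No augmenting path remains; maximum flow = 17.
By max-flow min-cut, the minimum cut capacity equals the max flow.
In the residual graph, reachable from Res: {Res, P}.
Min-cut edges: Res→Q (13), P→U (4); capacity 13 + 4 = 17.

17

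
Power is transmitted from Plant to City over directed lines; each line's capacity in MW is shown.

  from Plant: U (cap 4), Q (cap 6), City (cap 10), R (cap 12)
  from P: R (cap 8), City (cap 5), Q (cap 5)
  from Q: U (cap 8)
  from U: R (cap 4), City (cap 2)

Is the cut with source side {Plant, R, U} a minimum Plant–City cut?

No — its capacity is 18, but the minimum cut has capacity 12.

Given cut capacity: 6 + 10 + 2 = 18.
Augment Plant→City: bottleneck 10, flow now 10.
Augment Plant→U→City: bottleneck 2, flow now 12.
No augmenting path remains; maximum flow = 12.
In the residual graph, reachable from Plant: {Plant, Q, R, U}.
Min-cut edges: Plant→City (10), U→City (2); capacity 10 + 2 = 12.
Cut capacity 18 exceeds the max flow 12, so it is not minimum.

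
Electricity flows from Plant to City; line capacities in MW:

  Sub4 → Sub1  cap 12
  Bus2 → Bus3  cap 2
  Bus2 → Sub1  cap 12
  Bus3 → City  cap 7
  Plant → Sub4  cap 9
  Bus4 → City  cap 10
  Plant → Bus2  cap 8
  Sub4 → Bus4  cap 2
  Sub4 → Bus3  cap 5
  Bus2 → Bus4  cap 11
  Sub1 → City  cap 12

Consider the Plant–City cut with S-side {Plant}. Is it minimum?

Given cut capacity: 9 + 8 = 17.
Augment Plant→Sub4→Sub1→City: bottleneck 9, flow now 9.
Augment Plant→Bus2→Sub1→City: bottleneck 3, flow now 12.
Augment Plant→Bus2→Bus3→City: bottleneck 2, flow now 14.
Augment Plant→Bus2→Bus4→City: bottleneck 3, flow now 17.
No augmenting path remains; maximum flow = 17.
Cut capacity 17 equals the max flow, so it is a minimum cut.

Yes — it is a minimum cut (capacity 17).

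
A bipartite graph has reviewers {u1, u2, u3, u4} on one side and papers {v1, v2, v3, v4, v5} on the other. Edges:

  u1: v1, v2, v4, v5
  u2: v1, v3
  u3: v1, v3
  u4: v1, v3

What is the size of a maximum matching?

3

Unit-capacity flow: source→left, listed edges, right→sink; max matching = max flow.
Augmenting path u1→v1 (+1); matched 1.
Augmenting path u2→v3 (+1); matched 2.
Augmenting path u3→v1→u1→v2 (+1); matched 3.
No augmenting path remains; maximum matching = 3.
König certificate: {u1, v1, v3} is a vertex cover of size 3 (every listed pair touches it), so no matching can be larger.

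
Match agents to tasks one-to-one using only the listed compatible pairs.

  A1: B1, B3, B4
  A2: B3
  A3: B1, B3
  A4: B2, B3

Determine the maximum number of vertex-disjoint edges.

Unit-capacity flow: source→left, listed edges, right→sink; max matching = max flow.
Augmenting path A1→B1 (+1); matched 1.
Augmenting path A2→B3 (+1); matched 2.
Augmenting path A4→B2 (+1); matched 3.
Augmenting path A3→B1→A1→B4 (+1); matched 4.
No augmenting path remains; maximum matching = 4.
König certificate: {A1, A2, A3, A4} is a vertex cover of size 4 (every listed pair touches it), so no matching can be larger.

4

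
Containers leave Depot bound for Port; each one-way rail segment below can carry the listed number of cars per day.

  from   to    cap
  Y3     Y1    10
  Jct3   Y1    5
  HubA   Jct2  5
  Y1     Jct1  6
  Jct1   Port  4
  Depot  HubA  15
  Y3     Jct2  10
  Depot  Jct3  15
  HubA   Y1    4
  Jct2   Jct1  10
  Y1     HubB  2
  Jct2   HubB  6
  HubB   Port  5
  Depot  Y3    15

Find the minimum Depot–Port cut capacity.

9

Augment Depot→Jct3→Y1→HubB→Port: bottleneck 2, flow now 2.
Augment Depot→Jct3→Y1→Jct1→Port: bottleneck 3, flow now 5.
Augment Depot→Y3→Jct2→HubB→Port: bottleneck 3, flow now 8.
Augment Depot→Y3→Jct2→Jct1→Port: bottleneck 1, flow now 9.
No augmenting path remains; maximum flow = 9.
By max-flow min-cut, the minimum cut capacity equals the max flow.
In the residual graph, reachable from Depot: {Depot, Jct3, Y3, HubA, Jct2, Y1, HubB, Jct1}.
Min-cut edges: HubB→Port (5), Jct1→Port (4); capacity 5 + 4 = 9.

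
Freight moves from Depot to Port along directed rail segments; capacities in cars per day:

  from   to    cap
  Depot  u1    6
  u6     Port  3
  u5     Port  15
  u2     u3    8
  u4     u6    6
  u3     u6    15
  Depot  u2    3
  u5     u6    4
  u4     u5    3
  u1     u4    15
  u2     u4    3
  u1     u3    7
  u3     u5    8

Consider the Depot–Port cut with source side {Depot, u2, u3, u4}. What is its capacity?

Edges leaving {Depot, u2, u3, u4}: Depot→u1 (6), u3→u5 (8), u3→u6 (15), u4→u5 (3), u4→u6 (6).
Cut capacity = 6 + 8 + 15 + 3 + 6 = 38.

38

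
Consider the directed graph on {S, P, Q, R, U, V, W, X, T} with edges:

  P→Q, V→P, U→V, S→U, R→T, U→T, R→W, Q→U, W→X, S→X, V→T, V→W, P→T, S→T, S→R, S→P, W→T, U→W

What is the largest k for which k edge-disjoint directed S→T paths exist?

Assign every edge capacity 1; by Menger, the answer equals the max flow.
Path S→T (+1); total 1.
Path S→P→T (+1); total 2.
Path S→R→T (+1); total 3.
Path S→U→T (+1); total 4.
No residual S→T path; max flow = 4.
Certifying cut of size 4: {S→P, S→R, S→T, S→U}.

4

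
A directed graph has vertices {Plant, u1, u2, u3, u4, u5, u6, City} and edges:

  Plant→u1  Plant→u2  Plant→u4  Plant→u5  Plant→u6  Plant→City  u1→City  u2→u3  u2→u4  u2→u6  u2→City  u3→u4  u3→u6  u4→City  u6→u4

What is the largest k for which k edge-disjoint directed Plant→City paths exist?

4

Assign every edge capacity 1; by Menger, the answer equals the max flow.
Path Plant→City (+1); total 1.
Path Plant→u1→City (+1); total 2.
Path Plant→u2→City (+1); total 3.
Path Plant→u4→City (+1); total 4.
No residual Plant→City path; max flow = 4.
Certifying cut of size 4: {Plant→City, Plant→u1, Plant→u2, u4→City}.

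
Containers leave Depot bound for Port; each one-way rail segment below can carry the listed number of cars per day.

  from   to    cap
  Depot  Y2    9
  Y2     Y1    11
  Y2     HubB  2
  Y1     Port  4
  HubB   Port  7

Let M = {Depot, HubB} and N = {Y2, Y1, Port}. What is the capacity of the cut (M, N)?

Edges leaving {Depot, HubB}: Depot→Y2 (9), HubB→Port (7).
Cut capacity = 9 + 7 = 16.

16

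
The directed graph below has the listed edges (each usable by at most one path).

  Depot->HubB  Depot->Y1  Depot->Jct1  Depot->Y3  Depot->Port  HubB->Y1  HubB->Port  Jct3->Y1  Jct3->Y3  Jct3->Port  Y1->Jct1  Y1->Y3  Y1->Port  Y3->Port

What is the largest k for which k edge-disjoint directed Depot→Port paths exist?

Assign every edge capacity 1; by Menger, the answer equals the max flow.
Path Depot→Port (+1); total 1.
Path Depot→HubB→Port (+1); total 2.
Path Depot→Y1→Port (+1); total 3.
Path Depot→Y3→Port (+1); total 4.
No residual Depot→Port path; max flow = 4.
Certifying cut of size 4: {Depot→HubB, Depot→Port, Depot→Y1, Depot→Y3}.

4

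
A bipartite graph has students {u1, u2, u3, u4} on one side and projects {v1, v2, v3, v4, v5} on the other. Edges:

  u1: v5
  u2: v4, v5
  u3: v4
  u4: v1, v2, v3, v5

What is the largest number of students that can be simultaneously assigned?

3

Unit-capacity flow: source→left, listed edges, right→sink; max matching = max flow.
Augmenting path u1→v5 (+1); matched 1.
Augmenting path u2→v4 (+1); matched 2.
Augmenting path u4→v1 (+1); matched 3.
No augmenting path remains; maximum matching = 3.
König certificate: {u4, v4, v5} is a vertex cover of size 3 (every listed pair touches it), so no matching can be larger.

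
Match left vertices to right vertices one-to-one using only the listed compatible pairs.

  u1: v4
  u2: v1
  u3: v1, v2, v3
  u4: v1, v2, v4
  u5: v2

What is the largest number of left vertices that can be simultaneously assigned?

4

Unit-capacity flow: source→left, listed edges, right→sink; max matching = max flow.
Augmenting path u1→v4 (+1); matched 1.
Augmenting path u2→v1 (+1); matched 2.
Augmenting path u3→v2 (+1); matched 3.
Augmenting path u4→v2→u3→v3 (+1); matched 4.
No augmenting path remains; maximum matching = 4.
König certificate: {u3, v1, v2, v4} is a vertex cover of size 4 (every listed pair touches it), so no matching can be larger.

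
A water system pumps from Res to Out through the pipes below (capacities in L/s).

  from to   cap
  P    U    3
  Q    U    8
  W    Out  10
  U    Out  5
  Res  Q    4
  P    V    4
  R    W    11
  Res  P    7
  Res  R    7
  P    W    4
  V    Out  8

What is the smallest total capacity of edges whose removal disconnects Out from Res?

18

Augment Res→P→U→Out: bottleneck 3, flow now 3.
Augment Res→P→V→Out: bottleneck 4, flow now 7.
Augment Res→Q→U→Out: bottleneck 2, flow now 9.
Augment Res→R→W→Out: bottleneck 7, flow now 16.
Augment Res→Q→U→P→W→Out: bottleneck 2, flow now 18. (uses reverse residual edge)
No augmenting path remains; maximum flow = 18.
By max-flow min-cut, the minimum cut capacity equals the max flow.
In the residual graph, reachable from Res: {Res}.
Min-cut edges: Res→P (7), Res→Q (4), Res→R (7); capacity 7 + 4 + 7 = 18.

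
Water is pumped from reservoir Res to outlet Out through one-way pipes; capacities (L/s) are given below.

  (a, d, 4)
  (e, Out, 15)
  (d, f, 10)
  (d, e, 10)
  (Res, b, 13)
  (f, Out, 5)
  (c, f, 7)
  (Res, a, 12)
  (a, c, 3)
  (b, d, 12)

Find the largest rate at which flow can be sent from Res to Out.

15

Augment Res→a→c→f→Out: bottleneck 3, flow now 3.
Augment Res→a→d→e→Out: bottleneck 4, flow now 7.
Augment Res→b→d→e→Out: bottleneck 6, flow now 13.
Augment Res→b→d→f→Out: bottleneck 2, flow now 15.
No augmenting path remains; maximum flow = 15.
In the residual graph, reachable from Res: {Res, a, b, c, d, f}.
Min-cut edges: d→e (10), f→Out (5); capacity 10 + 5 = 15.
This cut is saturated, so no flow can exceed 15.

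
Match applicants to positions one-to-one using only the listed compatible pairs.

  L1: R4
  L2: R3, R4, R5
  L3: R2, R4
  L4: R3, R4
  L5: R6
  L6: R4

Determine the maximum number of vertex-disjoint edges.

5

Unit-capacity flow: source→left, listed edges, right→sink; max matching = max flow.
Augmenting path L1→R4 (+1); matched 1.
Augmenting path L2→R3 (+1); matched 2.
Augmenting path L3→R2 (+1); matched 3.
Augmenting path L5→R6 (+1); matched 4.
Augmenting path L4→R3→L2→R5 (+1); matched 5.
No augmenting path remains; maximum matching = 5.
König certificate: {L2, L3, L4, L5, R4} is a vertex cover of size 5 (every listed pair touches it), so no matching can be larger.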